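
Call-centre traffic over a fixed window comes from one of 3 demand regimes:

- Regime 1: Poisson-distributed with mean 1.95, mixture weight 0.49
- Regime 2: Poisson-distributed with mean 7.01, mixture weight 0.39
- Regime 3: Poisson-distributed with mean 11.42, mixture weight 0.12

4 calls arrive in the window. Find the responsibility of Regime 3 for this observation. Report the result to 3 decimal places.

Posterior ∝ prior × likelihood, so P(k | x) ∝ w_k f_k(x); normalise over all components.
Evaluate each component's likelihood at the observed value:
  p_1 = 0.0857142
  p_2 = 0.0908357
  p_3 = 0.00777697
Multiply by the mixture weights:
  w_1·p_1 = 0.49 × 0.0857142 = 0.042
  w_2·p_2 = 0.39 × 0.0908357 = 0.0354259
  w_3·p_3 = 0.12 × 0.00777697 = 0.000933236
Marginal: 0.042 + 0.0354259 + 0.000933236 = 0.0783591
P(Regime 3 | data) ≈ 0.012

0.012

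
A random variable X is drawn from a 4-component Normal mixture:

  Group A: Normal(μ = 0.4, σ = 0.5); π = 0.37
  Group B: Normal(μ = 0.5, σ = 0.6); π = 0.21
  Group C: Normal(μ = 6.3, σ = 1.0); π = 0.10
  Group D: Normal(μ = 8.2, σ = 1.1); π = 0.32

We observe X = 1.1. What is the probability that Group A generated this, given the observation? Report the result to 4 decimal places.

0.5668

Apply Bayes' rule: the posterior for each component is proportional to its prior times its likelihood at x.
Component likelihoods at x = 1.1:
  p_A = 0.299455
  p_B = 0.403285
  p_C = 5.36104e-07
  p_D = 3.25771e-10
Multiply by the mixture weights:
  π_A·p_A = 0.37 × 0.299455 = 0.110798
  π_B·p_B = 0.21 × 0.403285 = 0.0846898
  π_C·p_C = 0.10 × 5.36104e-07 = 5.36104e-08
  π_D·p_D = 0.32 × 3.25771e-10 = 1.04247e-10
Normaliser: 0.110798 + 0.0846898 + 5.36104e-08 + 1.04247e-10 = 0.195488
Responsibility of Group A: 0.110798 / 0.195488 ≈ 0.5668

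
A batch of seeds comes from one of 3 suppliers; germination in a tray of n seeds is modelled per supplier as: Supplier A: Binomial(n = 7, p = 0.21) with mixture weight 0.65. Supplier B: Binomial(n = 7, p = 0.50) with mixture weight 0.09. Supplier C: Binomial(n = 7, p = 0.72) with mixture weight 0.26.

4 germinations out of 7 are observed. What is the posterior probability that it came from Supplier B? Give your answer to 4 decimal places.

0.2458

Posterior ∝ prior × likelihood, so P(k | x) ∝ π_k f_k(x); normalise over all components.
Component likelihoods at x = 4 germinations out of 7:
  f_A = 0.0335604
  f_B = 0.273438
  f_C = 0.206477
Unnormalised posteriors:
  π_A·f_A = 0.65 × 0.0335604 = 0.0218142
  π_B·f_B = 0.09 × 0.273438 = 0.0246094
  π_C·f_C = 0.26 × 0.206477 = 0.0536841
Sum: 0.0218142 + 0.0246094 + 0.0536841 = 0.100108
Responsibility of Supplier B: 0.0246094 / 0.100108 ≈ 0.2458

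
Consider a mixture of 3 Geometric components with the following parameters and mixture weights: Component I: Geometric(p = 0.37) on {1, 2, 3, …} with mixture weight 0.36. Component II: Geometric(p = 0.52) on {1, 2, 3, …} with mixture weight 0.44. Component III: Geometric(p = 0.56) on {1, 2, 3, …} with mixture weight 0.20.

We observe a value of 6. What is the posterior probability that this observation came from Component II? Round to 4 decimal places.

0.2790

The responsibility of component k is w_k f_k(x) divided by Σ_j w_j f_j(x).
Evaluate each component's likelihood at the observed value:
  L_I = 0.37·(1−0.37)^5 = 0.37·0.0992437 = 0.0367202
  L_II = 0.52·(1−0.52)^5 = 0.52·0.0254804 = 0.0132498
  L_III = 0.56·(1−0.56)^5 = 0.56·0.0164916 = 0.00923531
Unnormalised posteriors:
  w_I·L_I = 0.36 × 0.0367202 = 0.0132193
  w_II·L_II = 0.44 × 0.0132498 = 0.00582991
  w_III·L_III = 0.20 × 0.00923531 = 0.00184706
Sum: 0.0132193 + 0.00582991 + 0.00184706 = 0.0208962
So the posterior for Component II is 0.00582991 / 0.0208962 ≈ 0.2790.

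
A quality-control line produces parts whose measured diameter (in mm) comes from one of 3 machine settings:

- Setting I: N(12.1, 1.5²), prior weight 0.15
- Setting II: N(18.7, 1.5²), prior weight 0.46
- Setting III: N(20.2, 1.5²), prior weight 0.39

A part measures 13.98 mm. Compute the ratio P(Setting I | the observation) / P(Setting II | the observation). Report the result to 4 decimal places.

Posterior odds = (w_i f_i(x)) / (w_j f_j(x)); the normalising sum cancels.
Component likelihoods at x = 13.98 mm:
  L_I = (1/(1.5·√(2π)))·exp(−(13.98−12.1)²/(2·1.5²)) = 0.265962·exp(-0.78542) = 0.121259
  L_II = (1/(1.5·√(2π)))·exp(−(13.98−18.7)²/(2·1.5²)) = 0.265962·exp(-4.95076) = 0.00188249
  L_III = (1/(1.5·√(2π)))·exp(−(13.98−20.2)²/(2·1.5²)) = 0.265962·exp(-8.59742) = 4.90914e-05
Posterior odds = (w_I·L_I) / (w_II·L_II) = (0.15·0.121259) / (0.46·0.00188249) = 0.0181889 / 0.000865946 ≈ 21.0046

21.0046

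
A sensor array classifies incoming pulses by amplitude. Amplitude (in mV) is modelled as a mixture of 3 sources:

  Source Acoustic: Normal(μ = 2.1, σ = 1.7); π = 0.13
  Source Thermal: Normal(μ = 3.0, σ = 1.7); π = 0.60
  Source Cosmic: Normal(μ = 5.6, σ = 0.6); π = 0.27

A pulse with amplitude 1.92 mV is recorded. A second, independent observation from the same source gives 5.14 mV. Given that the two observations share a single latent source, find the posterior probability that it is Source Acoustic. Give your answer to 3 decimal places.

By Bayes' theorem, P(k | x) = w_k f_k(x) / Σ_j w_j f_j(x).
Since both observations come from the same component, the likelihood for component k is f_k(x₁)·f_k(x₂).
  L_Acoustic = [0.23336] × [0.0474319] = 0.0110687
  L_Thermal = [0.191788] × [0.106258] = 0.020379
  L_Cosmic = [4.50985e-09] × [0.495592] = 2.23505e-09
Multiply by the mixture weights:
  w_Acoustic·L_Acoustic = 0.13 × 0.0110687 = 0.00143893
  w_Thermal·L_Thermal = 0.60 × 0.020379 = 0.0122274
  w_Cosmic·L_Cosmic = 0.27 × 2.23505e-09 = 6.03463e-10
Evidence: 0.00143893 + 0.0122274 + 6.03463e-10 = 0.0136663
Responsibility of Source Acoustic: 0.00143893 / 0.0136663 ≈ 0.105

0.105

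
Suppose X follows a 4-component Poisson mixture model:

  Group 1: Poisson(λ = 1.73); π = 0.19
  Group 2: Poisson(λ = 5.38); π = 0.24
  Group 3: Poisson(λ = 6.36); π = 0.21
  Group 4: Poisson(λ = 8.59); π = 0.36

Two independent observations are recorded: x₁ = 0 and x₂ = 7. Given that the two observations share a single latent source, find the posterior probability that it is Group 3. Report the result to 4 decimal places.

Apply Bayes' rule: the posterior for each component is proportional to its prior times its likelihood at x.
Since both observations come from the same component, the likelihood for component k is f_k(x₁)·f_k(x₂).
  L_1 = [e^(−1.73)·1.73^0/0! = 0.177284] × [0.00163141] = 0.000289223
  L_2 = [e^(−5.38)·5.38^0/0! = 0.00460782] × [0.119273] = 0.000549587
  L_3 = [e^(−6.36)·6.36^0/0! = 0.00172937] × [0.14443] = 0.000249772
  L_4 = [e^(−8.59)·8.59^0/0! = 0.000185956] × [0.12733] = 2.36779e-05
Weight by the priors:
  π_1·L_1 = 0.19 × 0.000289223 = 5.49524e-05
  π_2·L_2 = 0.24 × 0.000549587 = 0.000131901
  π_3·L_3 = 0.21 × 0.000249772 = 5.24521e-05
  π_4·L_4 = 0.36 × 2.36779e-05 = 8.52403e-06
Marginal: 5.49524e-05 + 0.000131901 + 5.24521e-05 + 8.52403e-06 = 0.00024783
So the posterior for Group 3 is 5.24521e-05 / 0.00024783 ≈ 0.2116.

0.2116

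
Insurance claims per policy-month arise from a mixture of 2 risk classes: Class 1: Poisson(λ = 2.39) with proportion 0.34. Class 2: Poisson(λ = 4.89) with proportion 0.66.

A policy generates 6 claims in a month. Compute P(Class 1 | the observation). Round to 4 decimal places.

0.0788

Posterior ∝ prior × likelihood, so P(k | x) ∝ w_k f_k(x); normalise over all components.
Component likelihoods at x = 6 claims:
  L_1 = e^(−2.39)·2.39^6/6! = 0.0237187
  L_2 = e^(−4.89)·4.89^6/6! = 0.14283
Weight by the priors:
  w_1·L_1 = 0.34 × 0.0237187 = 0.00806436
  w_2·L_2 = 0.66 × 0.14283 = 0.0942681
Marginal: 0.00806436 + 0.0942681 = 0.102332
Responsibility of Class 1: 0.00806436 / 0.102332 ≈ 0.0788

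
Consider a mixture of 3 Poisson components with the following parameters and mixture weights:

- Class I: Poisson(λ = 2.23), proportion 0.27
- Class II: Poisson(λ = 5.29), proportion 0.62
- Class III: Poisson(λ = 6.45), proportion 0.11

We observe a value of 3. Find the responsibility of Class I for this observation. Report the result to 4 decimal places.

The responsibility of component k is w_k f_k(x) divided by Σ_j w_j f_j(x).
Poisson probabilities:
  f_I = 0.198741
  f_II = 0.124394
  f_III = 0.0706852
Weight by the priors:
  w_I·f_I = 0.27 × 0.198741 = 0.05366
  w_II·f_II = 0.62 × 0.124394 = 0.077124
  w_III·f_III = 0.11 × 0.0706852 = 0.00777537
Marginal: 0.05366 + 0.077124 + 0.00777537 = 0.138559
So the posterior for Class I is 0.05366 / 0.138559 ≈ 0.3873.

0.3873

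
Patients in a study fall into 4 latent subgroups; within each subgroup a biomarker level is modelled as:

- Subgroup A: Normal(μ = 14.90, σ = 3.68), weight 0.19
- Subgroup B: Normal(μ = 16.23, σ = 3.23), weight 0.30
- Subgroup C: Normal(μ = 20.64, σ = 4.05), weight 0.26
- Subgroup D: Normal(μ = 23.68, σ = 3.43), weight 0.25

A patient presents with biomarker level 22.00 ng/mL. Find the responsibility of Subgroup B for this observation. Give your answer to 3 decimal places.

0.124

The responsibility of component k is π_k f_k(x) divided by Σ_j π_j f_j(x).
Component likelihoods at x = 22.00 ng/mL:
  p_A = (1/(3.68·√(2π)))·exp(−(22.00−14.90)²/(2·3.68²)) = 0.108408·exp(-1.86119) = 0.0168561
  p_B = (1/(3.23·√(2π)))·exp(−(22.00−16.23)²/(2·3.23²)) = 0.123512·exp(-1.59557) = 0.0250472
  p_C = (1/(4.05·√(2π)))·exp(−(22.00−20.64)²/(2·4.05²)) = 0.098504·exp(-0.05638) = 0.0931041
  p_D = (1/(3.43·√(2π)))·exp(−(22.00−23.68)²/(2·3.43²)) = 0.116310·exp(-0.11995) = 0.103163
Weight by the priors:
  π_A·p_A = 0.19 × 0.0168561 = 0.00320266
  π_B·p_B = 0.30 × 0.0250472 = 0.00751416
  π_C·p_C = 0.26 × 0.0931041 = 0.0242071
  π_D·p_D = 0.25 × 0.103163 = 0.0257907
Sum: 0.00320266 + 0.00751416 + 0.0242071 + 0.0257907 = 0.0607145
Responsibility of Subgroup B: 0.00751416 / 0.0607145 ≈ 0.124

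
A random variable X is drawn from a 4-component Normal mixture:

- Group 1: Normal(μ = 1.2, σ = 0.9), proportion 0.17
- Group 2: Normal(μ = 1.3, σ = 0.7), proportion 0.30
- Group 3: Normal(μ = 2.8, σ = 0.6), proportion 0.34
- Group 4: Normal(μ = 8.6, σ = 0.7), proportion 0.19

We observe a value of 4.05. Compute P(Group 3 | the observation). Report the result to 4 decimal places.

0.9781

The responsibility of component k is w_k f_k(x) divided by Σ_j w_j f_j(x).
Normal densities:
  f_1 = 0.00294553
  f_2 = 0.000253765
  f_3 = 0.0759066
  f_4 = 3.81365e-10
Weight by the priors:
  w_1·f_1 = 0.17 × 0.00294553 = 0.00050074
  w_2·f_2 = 0.30 × 0.000253765 = 7.61296e-05
  w_3·f_3 = 0.34 × 0.0759066 = 0.0258082
  w_4·f_4 = 0.19 × 3.81365e-10 = 7.24594e-11
Evidence: 0.00050074 + 7.61296e-05 + 0.0258082 + 7.24594e-11 = 0.0263851
So the posterior for Group 3 is 0.0258082 / 0.0263851 ≈ 0.9781.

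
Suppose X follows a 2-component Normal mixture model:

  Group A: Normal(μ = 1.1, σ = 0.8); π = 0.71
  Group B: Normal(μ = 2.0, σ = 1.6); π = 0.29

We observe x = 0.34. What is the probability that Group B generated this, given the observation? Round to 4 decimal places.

0.1577

The responsibility of component k is P(Z=k) f_k(x) divided by Σ_j P(Z=j) f_j(x).
Component likelihoods at x = 0.34:
  L_A = (1/(0.8·√(2π)))·exp(−(0.34−1.1)²/(2·0.8²)) = 0.498678·exp(-0.45125) = 0.317574
  L_B = (1/(1.6·√(2π)))·exp(−(0.34−2.0)²/(2·1.6²)) = 0.249339·exp(-0.53820) = 0.145563
Weight by the priors:
  P(Z=A)·L_A = 0.71 × 0.317574 = 0.225477
  P(Z=B)·L_B = 0.29 × 0.145563 = 0.0422133
Evidence: 0.225477 + 0.0422133 = 0.267691
So the posterior for Group B is 0.0422133 / 0.267691 ≈ 0.1577.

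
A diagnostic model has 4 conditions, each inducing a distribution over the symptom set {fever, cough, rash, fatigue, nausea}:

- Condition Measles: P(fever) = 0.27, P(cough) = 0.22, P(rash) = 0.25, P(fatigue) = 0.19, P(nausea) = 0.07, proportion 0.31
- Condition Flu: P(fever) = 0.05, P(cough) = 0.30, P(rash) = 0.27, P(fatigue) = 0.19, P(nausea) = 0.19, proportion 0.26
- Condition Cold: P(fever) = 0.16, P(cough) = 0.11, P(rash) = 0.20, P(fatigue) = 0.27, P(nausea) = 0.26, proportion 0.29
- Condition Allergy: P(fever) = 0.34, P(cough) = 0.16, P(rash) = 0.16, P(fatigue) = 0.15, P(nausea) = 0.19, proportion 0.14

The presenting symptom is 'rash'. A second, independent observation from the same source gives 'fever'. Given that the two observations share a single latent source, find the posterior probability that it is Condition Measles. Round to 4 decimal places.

0.5063

Apply Bayes' rule: the posterior for each component is proportional to its prior times its likelihood at x.
Since both observations come from the same component, the likelihood for component k is f_k(x₁)·f_k(x₂).
  f_Measles = [P(rash | comp) = 0.25] × [0.27] = 0.0675
  f_Flu = [P(rash | comp) = 0.27] × [0.05] = 0.0135
  f_Cold = [P(rash | comp) = 0.20] × [0.16] = 0.032
  f_Allergy = [P(rash | comp) = 0.16] × [0.34] = 0.0544
Prior × likelihood for each component:
  π_Measles·f_Measles = 0.31 × 0.0675 = 0.020925
  π_Flu·f_Flu = 0.26 × 0.0135 = 0.00351
  π_Cold·f_Cold = 0.29 × 0.032 = 0.00928
  π_Allergy·f_Allergy = 0.14 × 0.0544 = 0.007616
Normaliser: 0.020925 + 0.00351 + 0.00928 + 0.007616 = 0.041331
P(Condition Measles | x) ≈ 0.5063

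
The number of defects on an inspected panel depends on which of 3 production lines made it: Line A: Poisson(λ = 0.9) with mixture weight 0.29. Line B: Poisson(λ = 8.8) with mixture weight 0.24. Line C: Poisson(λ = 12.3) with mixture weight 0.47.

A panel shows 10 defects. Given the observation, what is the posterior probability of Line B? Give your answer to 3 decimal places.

By Bayes' theorem, P(k | x) = π_k f_k(x) / Σ_j π_j f_j(x).
Evaluate each component's likelihood at the observed value:
  L_A = 3.90658e-08
  L_B = 0.115684
  L_C = 0.0994182
Prior × likelihood for each component:
  π_A·L_A = 0.29 × 3.90658e-08 = 1.13291e-08
  π_B·L_B = 0.24 × 0.115684 = 0.0277641
  π_C·L_C = 0.47 × 0.0994182 = 0.0467266
Marginal: 1.13291e-08 + 0.0277641 + 0.0467266 = 0.0744907
So the posterior for Line B is 0.0277641 / 0.0744907 ≈ 0.373.

0.373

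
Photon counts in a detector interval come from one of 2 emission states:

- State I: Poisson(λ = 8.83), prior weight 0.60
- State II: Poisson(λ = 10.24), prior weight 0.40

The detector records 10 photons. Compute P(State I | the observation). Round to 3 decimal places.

By Bayes' theorem, P(k | x) = w_k f_k(x) / Σ_j w_j f_j(x).
Component likelihoods at x = 10 photons:
  f_I = e^(−8.83)·8.83^10/10! = 0.116151
  f_II = e^(−10.24)·10.24^10/10! = 0.124756
Prior × likelihood for each component:
  w_I·f_I = 0.60 × 0.116151 = 0.0696907
  w_II·f_II = 0.40 × 0.124756 = 0.0499024
Marginal: 0.0696907 + 0.0499024 = 0.119593
Responsibility of State I: 0.0696907 / 0.119593 ≈ 0.583

0.583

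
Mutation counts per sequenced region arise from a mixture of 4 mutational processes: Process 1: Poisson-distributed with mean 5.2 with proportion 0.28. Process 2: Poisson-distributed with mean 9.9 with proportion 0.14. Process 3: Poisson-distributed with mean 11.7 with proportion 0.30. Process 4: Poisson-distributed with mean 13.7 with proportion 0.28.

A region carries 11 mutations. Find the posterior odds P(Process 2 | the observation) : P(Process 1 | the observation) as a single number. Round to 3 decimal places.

5.417

Only the two components matter; the odds are (w_i f_i(x)) / (w_j f_j(x)).
Evaluate each component's likelihood at the observed value:
  f_1 = 0.0103884
  f_2 = 0.112542
  f_3 = 0.116854
  f_4 = 0.0897297
0.0157559 / 0.00290876 ≈ 5.417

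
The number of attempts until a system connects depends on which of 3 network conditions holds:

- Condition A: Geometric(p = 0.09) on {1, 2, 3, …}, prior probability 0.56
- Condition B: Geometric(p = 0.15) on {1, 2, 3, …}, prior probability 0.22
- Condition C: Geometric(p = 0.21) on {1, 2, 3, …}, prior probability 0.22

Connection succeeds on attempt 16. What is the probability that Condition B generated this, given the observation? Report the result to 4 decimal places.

0.1750

Apply Bayes' rule: the posterior for each component is proportional to its prior times its likelihood at x.
Evaluate each component's likelihood at the observed value:
  p_A = 0.0218707
  p_B = 0.0131031
  p_C = 0.00611823
Weight by the priors:
  π_A·p_A = 0.56 × 0.0218707 = 0.0122476
  π_B·p_B = 0.22 × 0.0131031 = 0.00288269
  π_C·p_C = 0.22 × 0.00611823 = 0.00134601
Normaliser: 0.0122476 + 0.00288269 + 0.00134601 = 0.0164763
P(Condition B | the observation) ≈ 0.1750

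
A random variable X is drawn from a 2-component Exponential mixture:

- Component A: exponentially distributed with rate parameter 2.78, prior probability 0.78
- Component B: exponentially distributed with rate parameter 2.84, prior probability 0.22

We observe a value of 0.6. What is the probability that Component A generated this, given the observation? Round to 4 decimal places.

0.7825

P(component k | x) = P(Z=k)·f_k(x) / marginal(x), where marginal(x) = Σ_j P(Z=j)·f_j(x).
Component likelihoods at x = 0.6:
  L_A = 2.78·e^(−2.78·0.6) = 2.78·e^(−1.6680) = 0.524375
  L_B = 2.84·e^(−2.84·0.6) = 2.84·e^(−1.7040) = 0.51675
Multiply by the mixture weights:
  P(Z=A)·L_A = 0.78 × 0.524375 = 0.409012
  P(Z=B)·L_B = 0.22 × 0.51675 = 0.113685
Normaliser: 0.409012 + 0.113685 = 0.522697
Responsibility of Component A: 0.409012 / 0.522697 ≈ 0.7825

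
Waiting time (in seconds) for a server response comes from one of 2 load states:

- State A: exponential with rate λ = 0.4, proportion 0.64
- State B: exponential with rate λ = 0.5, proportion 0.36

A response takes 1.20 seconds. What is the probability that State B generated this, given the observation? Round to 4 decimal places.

0.3841

P(component k | x) = π_k·f_k(x) / marginal(x), where marginal(x) = Σ_j π_j·f_j(x).
Evaluate each component's likelihood at the observed value:
  f_A = 0.247513
  f_B = 0.274406
Unnormalised posteriors:
  π_A·f_A = 0.64 × 0.247513 = 0.158409
  π_B·f_B = 0.36 × 0.274406 = 0.0987861
Sum: 0.158409 + 0.0987861 = 0.257195
Responsibility of State B: 0.0987861 / 0.257195 ≈ 0.3841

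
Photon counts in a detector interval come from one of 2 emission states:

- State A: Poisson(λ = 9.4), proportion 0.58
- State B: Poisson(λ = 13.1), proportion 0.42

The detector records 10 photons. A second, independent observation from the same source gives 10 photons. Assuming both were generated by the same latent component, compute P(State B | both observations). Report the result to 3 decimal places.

0.253

P(component k | x) = π_k·f_k(x) / marginal(x), where marginal(x) = Σ_j π_j·f_j(x).
Since both observations come from the same component, the likelihood for component k is f_k(x₁)·f_k(x₂).
  p_A = [0.122786] × [0.122786] = 0.0150763
  p_B = [0.0838865] × [0.0838865] = 0.00703695
Prior × likelihood for each component:
  π_A·p_A = 0.58 × 0.0150763 = 0.00874425
  π_B·p_B = 0.42 × 0.00703695 = 0.00295552
Marginal: 0.00874425 + 0.00295552 = 0.0116998
So the posterior for State B is 0.00295552 / 0.0116998 ≈ 0.253.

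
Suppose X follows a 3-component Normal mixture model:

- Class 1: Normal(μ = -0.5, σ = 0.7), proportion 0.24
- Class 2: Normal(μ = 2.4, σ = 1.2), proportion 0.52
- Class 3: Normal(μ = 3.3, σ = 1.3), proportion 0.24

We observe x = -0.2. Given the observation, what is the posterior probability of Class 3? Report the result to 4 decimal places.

0.0137

P(component k | x) = π_k·f_k(x) / marginal(x), where marginal(x) = Σ_j π_j·f_j(x).
Component likelihoods at x = -0.2:
  L_1 = (1/(0.7·√(2π)))·exp(−(-0.2−-0.5)²/(2·0.7²)) = 0.569918·exp(-0.09184) = 0.51991
  L_2 = (1/(1.2·√(2π)))·exp(−(-0.2−2.4)²/(2·1.2²)) = 0.332452·exp(-2.34722) = 0.0317939
  L_3 = (1/(1.3·√(2π)))·exp(−(-0.2−3.3)²/(2·1.3²)) = 0.306879·exp(-3.62426) = 0.00818409
Unnormalised posteriors:
  π_1·L_1 = 0.24 × 0.51991 = 0.124778
  π_2·L_2 = 0.52 × 0.0317939 = 0.0165328
  π_3·L_3 = 0.24 × 0.00818409 = 0.00196418
Evidence: 0.124778 + 0.0165328 + 0.00196418 = 0.143275
P(Class 3 | -0.2) = 0.00196418 / 0.143275 ≈ 0.0137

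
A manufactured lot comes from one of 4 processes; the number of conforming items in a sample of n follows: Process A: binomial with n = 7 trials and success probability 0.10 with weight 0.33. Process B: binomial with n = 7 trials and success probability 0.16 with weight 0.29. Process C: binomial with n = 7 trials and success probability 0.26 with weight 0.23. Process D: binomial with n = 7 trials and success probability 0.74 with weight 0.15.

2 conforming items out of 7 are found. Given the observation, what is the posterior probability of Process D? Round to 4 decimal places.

Posterior ∝ prior × likelihood, so P(k | x) ∝ π_k f_k(x); normalise over all components.
Binomial probabilities:
  p_A = C(7,2)·0.10^2·0.90^5 = 21·0.01·0.59049 = 0.124003
  p_B = C(7,2)·0.16^2·0.84^5 = 21·0.0256·0.418212 = 0.224831
  p_C = C(7,2)·0.26^2·0.74^5 = 21·0.0676·0.221901 = 0.31501
  p_D = C(7,2)·0.74^2·0.26^5 = 21·0.5476·0.00118814 = 0.0136631
Prior × likelihood for each component:
  π_A·p_A = 0.33 × 0.124003 = 0.040921
  π_B·p_B = 0.29 × 0.224831 = 0.0652009
  π_C·p_C = 0.23 × 0.31501 = 0.0724523
  π_D·p_D = 0.15 × 0.0136631 = 0.00204947
Marginal: 0.040921 + 0.0652009 + 0.0724523 + 0.00204947 = 0.180624
Responsibility of Process D: 0.00204947 / 0.180624 ≈ 0.0113

0.0113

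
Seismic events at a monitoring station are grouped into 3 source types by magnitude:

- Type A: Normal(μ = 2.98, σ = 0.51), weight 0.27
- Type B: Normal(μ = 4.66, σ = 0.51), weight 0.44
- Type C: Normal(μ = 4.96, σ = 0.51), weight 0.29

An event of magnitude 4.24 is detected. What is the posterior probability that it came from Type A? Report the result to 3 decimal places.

Posterior ∝ prior × likelihood, so P(k | x) ∝ P(Z=k) f_k(x); normalise over all components.
Evaluate each component's likelihood at the observed value:
  f_A = (1/(0.51·√(2π)))·exp(−(4.24−2.98)²/(2·0.51²)) = 0.782240·exp(-3.05190) = 0.0369756
  f_B = (1/(0.51·√(2π)))·exp(−(4.24−4.66)²/(2·0.51²)) = 0.782240·exp(-0.33910) = 0.557276
  f_C = (1/(0.51·√(2π)))·exp(−(4.24−4.96)²/(2·0.51²)) = 0.782240·exp(-0.99654) = 0.288767
Unnormalised posteriors:
  P(Z=A)·f_A = 0.27 × 0.0369756 = 0.00998341
  P(Z=B)·f_B = 0.44 × 0.557276 = 0.245202
  P(Z=C)·f_C = 0.29 × 0.288767 = 0.0837425
Evidence: 0.00998341 + 0.245202 + 0.0837425 = 0.338927
Responsibility of Type A: 0.00998341 / 0.338927 ≈ 0.029

0.029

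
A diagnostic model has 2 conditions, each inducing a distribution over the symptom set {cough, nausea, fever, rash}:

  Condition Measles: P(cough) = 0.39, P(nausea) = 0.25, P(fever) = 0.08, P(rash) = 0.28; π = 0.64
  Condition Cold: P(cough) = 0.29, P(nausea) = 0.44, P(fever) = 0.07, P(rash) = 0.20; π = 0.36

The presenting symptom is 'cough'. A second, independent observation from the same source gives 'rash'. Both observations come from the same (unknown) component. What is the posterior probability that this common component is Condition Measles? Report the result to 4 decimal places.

0.7700

By Bayes' theorem, P(k | x) = w_k f_k(x) / Σ_j w_j f_j(x).
Since both observations come from the same component, the likelihood for component k is f_k(x₁)·f_k(x₂).
  L_Measles = [P(cough | comp) = 0.39] × [0.28] = 0.1092
  L_Cold = [P(cough | comp) = 0.29] × [0.2] = 0.058
Unnormalised posteriors:
  w_Measles·L_Measles = 0.64 × 0.1092 = 0.069888
  w_Cold·L_Cold = 0.36 × 0.058 = 0.02088
Evidence: 0.069888 + 0.02088 = 0.090768
P(Condition Measles | x₁,x₂) ≈ 0.7700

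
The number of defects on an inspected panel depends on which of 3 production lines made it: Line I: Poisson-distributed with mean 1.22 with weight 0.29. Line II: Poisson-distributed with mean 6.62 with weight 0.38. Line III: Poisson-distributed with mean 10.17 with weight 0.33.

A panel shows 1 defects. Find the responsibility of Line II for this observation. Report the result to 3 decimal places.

Apply Bayes' rule: the posterior for each component is proportional to its prior times its likelihood at x.
Poisson probabilities:
  f_I = 0.360181
  f_II = 0.00882731
  f_III = 0.000389535
Multiply by the mixture weights:
  π_I·f_I = 0.29 × 0.360181 = 0.104452
  π_II·f_II = 0.38 × 0.00882731 = 0.00335438
  π_III·f_III = 0.33 × 0.000389535 = 0.000128546
Evidence: 0.104452 + 0.00335438 + 0.000128546 = 0.107935
P(Line II | 1 defects) = 0.00335438 / 0.107935 ≈ 0.031

0.031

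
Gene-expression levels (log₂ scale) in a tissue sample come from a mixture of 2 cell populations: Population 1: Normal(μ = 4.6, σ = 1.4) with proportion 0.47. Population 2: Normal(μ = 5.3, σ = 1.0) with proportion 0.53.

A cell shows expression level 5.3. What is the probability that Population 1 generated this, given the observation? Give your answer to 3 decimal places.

0.359

By Bayes' theorem, P(k | x) = P(Z=k) f_k(x) / Σ_j P(Z=j) f_j(x).
Component likelihoods at x = 5.3:
  p_1 = (1/(1.4·√(2π)))·exp(−(5.3−4.6)²/(2·1.4²)) = 0.284959·exp(-0.12500) = 0.251475
  p_2 = (1/(1.0·√(2π)))·exp(−(5.3−5.3)²/(2·1.0²)) = 0.398942·exp(-0.00000) = 0.398942
Weight by the priors:
  P(Z=1)·p_1 = 0.47 × 0.251475 = 0.118193
  P(Z=2)·p_2 = 0.53 × 0.398942 = 0.211439
Evidence: 0.118193 + 0.211439 = 0.329633
P(Population 1 | x) = 0.118193 / 0.329633 ≈ 0.359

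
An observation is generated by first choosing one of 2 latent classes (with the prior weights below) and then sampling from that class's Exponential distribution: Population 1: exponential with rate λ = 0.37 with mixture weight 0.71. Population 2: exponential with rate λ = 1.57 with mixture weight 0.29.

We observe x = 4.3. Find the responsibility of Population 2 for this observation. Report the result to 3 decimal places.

Apply Bayes' rule: the posterior for each component is proportional to its prior times its likelihood at x.
Exponential densities:
  L_1 = 0.37·e^(−0.37·4.3) = 0.37·e^(−1.5910) = 0.0753771
  L_2 = 1.57·e^(−1.57·4.3) = 1.57·e^(−6.7510) = 0.00183644
Prior × likelihood for each component:
  π_1·L_1 = 0.71 × 0.0753771 = 0.0535177
  π_2·L_2 = 0.29 × 0.00183644 = 0.000532569
Normaliser: 0.0535177 + 0.000532569 = 0.0540503
P(Population 2 | x) = 0.000532569 / 0.0540503 ≈ 0.010

0.010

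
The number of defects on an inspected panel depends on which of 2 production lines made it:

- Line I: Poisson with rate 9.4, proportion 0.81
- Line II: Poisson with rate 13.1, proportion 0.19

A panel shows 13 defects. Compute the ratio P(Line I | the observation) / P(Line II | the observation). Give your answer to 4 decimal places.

2.3055

Since P(k|x) ∝ P(Z=k) f_k(x), the posterior odds are P(Z=i) f_i(x) / (P(Z=j) f_j(x)).
Poisson probabilities:
  L_I = e^(−9.4)·9.4^13/13! = 0.0594311
  L_II = e^(−13.1)·13.1^13/13! = 0.109898
Odds = (0.81/0.19) × (0.0594311/0.109898) = 4.26316 × 0.540785 ≈ 2.3055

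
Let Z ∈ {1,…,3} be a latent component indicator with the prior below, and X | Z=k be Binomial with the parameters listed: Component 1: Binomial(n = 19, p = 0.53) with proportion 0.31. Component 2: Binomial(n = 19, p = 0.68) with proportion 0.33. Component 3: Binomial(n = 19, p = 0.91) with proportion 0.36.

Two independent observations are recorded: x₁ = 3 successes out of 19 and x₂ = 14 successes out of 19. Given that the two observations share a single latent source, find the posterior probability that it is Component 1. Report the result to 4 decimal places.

0.9775

The responsibility of component k is π_k f_k(x) divided by Σ_j π_j f_j(x).
Since both observations come from the same component, the likelihood for component k is f_k(x₁)·f_k(x₂).
  f_1 = [0.000817932] × [0.0368007] = 3.01005e-05
  f_2 = [3.68341e-06] × [0.176352] = 6.49576e-07
  f_3 = [1.35309e-14] × [0.0183357] = 2.48099e-16
Multiply by the mixture weights:
  π_1·f_1 = 0.31 × 3.01005e-05 = 9.33115e-06
  π_2·f_2 = 0.33 × 6.49576e-07 = 2.1436e-07
  π_3·f_3 = 0.36 × 2.48099e-16 = 8.93157e-17
Marginal: 9.33115e-06 + 2.1436e-07 + 8.93157e-17 = 9.54551e-06
Responsibility of Component 1: 9.33115e-06 / 9.54551e-06 ≈ 0.9775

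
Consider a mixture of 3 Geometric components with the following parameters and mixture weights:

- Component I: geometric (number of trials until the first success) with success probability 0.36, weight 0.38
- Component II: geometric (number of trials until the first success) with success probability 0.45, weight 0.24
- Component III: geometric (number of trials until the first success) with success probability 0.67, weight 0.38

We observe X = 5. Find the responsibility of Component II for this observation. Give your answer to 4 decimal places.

Posterior ∝ prior × likelihood, so P(k | x) ∝ P(Z=k) f_k(x); normalise over all components.
Component likelihoods at x = 5:
  p_I = 0.060398
  p_II = 0.0411778
  p_III = 0.00794567
Multiply by the mixture weights:
  P(Z=I)·p_I = 0.38 × 0.060398 = 0.0229512
  P(Z=II)·p_II = 0.24 × 0.0411778 = 0.00988268
  P(Z=III)·p_III = 0.38 × 0.00794567 = 0.00301935
Evidence: 0.0229512 + 0.00988268 + 0.00301935 = 0.0358533
P(Component II | the observation) = 0.00988268 / 0.0358533 ≈ 0.2756

0.2756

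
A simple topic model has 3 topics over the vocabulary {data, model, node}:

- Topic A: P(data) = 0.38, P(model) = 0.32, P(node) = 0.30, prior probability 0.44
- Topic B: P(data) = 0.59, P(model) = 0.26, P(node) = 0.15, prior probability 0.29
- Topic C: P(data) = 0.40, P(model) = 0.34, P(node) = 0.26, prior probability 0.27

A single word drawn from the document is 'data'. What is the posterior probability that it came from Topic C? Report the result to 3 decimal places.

Apply Bayes' rule: the posterior for each component is proportional to its prior times its likelihood at x.
Component likelihoods at x = 'data':
  f_A = P(data | comp) = 0.38
  f_B = P(data | comp) = 0.59
  f_C = P(data | comp) = 0.40
Weight by the priors:
  π_A·f_A = 0.44 × 0.38 = 0.1672
  π_B·f_B = 0.29 × 0.59 = 0.1711
  π_C·f_C = 0.27 × 0.4 = 0.108
Sum: 0.1672 + 0.1711 + 0.108 = 0.4463
P(Topic C | 'data') ≈ 0.242

0.242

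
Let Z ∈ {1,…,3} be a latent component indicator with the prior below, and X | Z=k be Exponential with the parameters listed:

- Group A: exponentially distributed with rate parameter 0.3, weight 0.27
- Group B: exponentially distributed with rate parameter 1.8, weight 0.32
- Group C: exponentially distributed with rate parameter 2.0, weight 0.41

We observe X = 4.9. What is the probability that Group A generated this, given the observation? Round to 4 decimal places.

Posterior ∝ prior × likelihood, so P(k | x) ∝ π_k f_k(x); normalise over all components.
Component likelihoods at x = 4.9:
  p_A = 0.3·e^(−0.3·4.9) = 0.3·e^(−1.4700) = 0.0689776
  p_B = 1.8·e^(−1.8·4.9) = 1.8·e^(−8.8200) = 0.000265947
  p_C = 2.0·e^(−2.0·4.9) = 2.0·e^(−9.8000) = 0.000110903
Multiply by the mixture weights:
  π_A·p_A = 0.27 × 0.0689776 = 0.018624
  π_B·p_B = 0.32 × 0.000265947 = 8.51031e-05
  π_C·p_C = 0.41 × 0.000110903 = 4.54703e-05
Evidence: 0.018624 + 8.51031e-05 + 4.54703e-05 = 0.0187545
P(Group A | 4.9) ≈ 0.9930

0.9930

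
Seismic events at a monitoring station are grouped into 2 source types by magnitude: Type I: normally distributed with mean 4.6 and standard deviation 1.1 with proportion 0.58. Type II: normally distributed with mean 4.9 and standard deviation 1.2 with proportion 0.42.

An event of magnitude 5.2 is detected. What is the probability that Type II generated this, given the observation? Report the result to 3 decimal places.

0.427

By Bayes' theorem, P(k | x) = P(Z=k) f_k(x) / Σ_j P(Z=j) f_j(x).
Normal densities:
  p_I = (1/(1.1·√(2π)))·exp(−(5.2−4.6)²/(2·1.1²)) = 0.362675·exp(-0.14876) = 0.312544
  p_II = (1/(1.2·√(2π)))·exp(−(5.2−4.9)²/(2·1.2²)) = 0.332452·exp(-0.03125) = 0.322223
Unnormalised posteriors:
  P(Z=I)·p_I = 0.58 × 0.312544 = 0.181276
  P(Z=II)·p_II = 0.42 × 0.322223 = 0.135334
Denominator: 0.181276 + 0.135334 = 0.31661
Responsibility of Type II: 0.135334 / 0.31661 ≈ 0.427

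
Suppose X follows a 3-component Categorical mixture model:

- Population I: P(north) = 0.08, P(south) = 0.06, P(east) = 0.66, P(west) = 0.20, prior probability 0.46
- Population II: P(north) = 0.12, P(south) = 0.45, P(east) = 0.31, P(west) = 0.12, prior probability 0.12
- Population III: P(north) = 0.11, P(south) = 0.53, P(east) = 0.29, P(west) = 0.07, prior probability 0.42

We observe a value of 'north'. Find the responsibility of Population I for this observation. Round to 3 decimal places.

0.378

P(component k | x) = w_k·f_k(x) / marginal(x), where marginal(x) = Σ_j w_j·f_j(x).
Evaluate each component's likelihood at the observed value:
  L_I = P(north | comp) = 0.08
  L_II = P(north | comp) = 0.12
  L_III = P(north | comp) = 0.11
Weight by the priors:
  w_I·L_I = 0.46 × 0.08 = 0.0368
  w_II·L_II = 0.12 × 0.12 = 0.0144
  w_III·L_III = 0.42 × 0.11 = 0.0462
Evidence: 0.0368 + 0.0144 + 0.0462 = 0.0974
Responsibility of Population I: 0.0368 / 0.0974 ≈ 0.378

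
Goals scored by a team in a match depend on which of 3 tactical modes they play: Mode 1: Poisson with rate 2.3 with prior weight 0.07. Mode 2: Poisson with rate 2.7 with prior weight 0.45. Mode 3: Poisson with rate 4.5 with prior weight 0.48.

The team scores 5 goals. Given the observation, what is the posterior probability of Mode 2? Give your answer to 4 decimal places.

0.2966

Apply Bayes' rule: the posterior for each component is proportional to its prior times its likelihood at x.
Evaluate each component's likelihood at the observed value:
  f_1 = 0.053775
  f_2 = 0.0803605
  f_3 = 0.170827
Multiply by the mixture weights:
  P(Z=1)·f_1 = 0.07 × 0.053775 = 0.00376425
  P(Z=2)·f_2 = 0.45 × 0.0803605 = 0.0361622
  P(Z=3)·f_3 = 0.48 × 0.170827 = 0.0819969
Denominator: 0.00376425 + 0.0361622 + 0.0819969 = 0.121923
Responsibility of Mode 2: 0.0361622 / 0.121923 ≈ 0.2966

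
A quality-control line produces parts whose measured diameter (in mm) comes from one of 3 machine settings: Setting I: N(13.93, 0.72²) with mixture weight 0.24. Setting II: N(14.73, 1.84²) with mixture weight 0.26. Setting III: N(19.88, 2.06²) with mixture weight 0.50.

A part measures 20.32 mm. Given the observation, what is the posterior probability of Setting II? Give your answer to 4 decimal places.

0.0059

P(component k | x) = w_k·f_k(x) / marginal(x), where marginal(x) = Σ_j w_j·f_j(x).
Component likelihoods at x = 20.32 mm:
  p_I = 4.36354e-18
  p_II = 0.00214727
  p_III = 0.189294
Prior × likelihood for each component:
  w_I·p_I = 0.24 × 4.36354e-18 = 1.04725e-18
  w_II·p_II = 0.26 × 0.00214727 = 0.00055829
  w_III·p_III = 0.50 × 0.189294 = 0.0946469
Denominator: 1.04725e-18 + 0.00055829 + 0.0946469 = 0.0952052
Responsibility of Setting II: 0.00055829 / 0.0952052 ≈ 0.0059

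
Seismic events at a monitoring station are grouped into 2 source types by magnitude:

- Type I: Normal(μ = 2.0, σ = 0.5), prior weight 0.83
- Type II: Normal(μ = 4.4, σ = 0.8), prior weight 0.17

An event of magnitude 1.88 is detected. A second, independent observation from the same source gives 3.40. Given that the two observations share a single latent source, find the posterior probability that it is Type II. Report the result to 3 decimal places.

0.013

The responsibility of component k is π_k f_k(x) divided by Σ_j π_j f_j(x).
Since both observations come from the same component, the likelihood for component k is f_k(x₁)·f_k(x₂).
  f_I = [(1/(0.5·√(2π)))·exp(−(1.88−2.0)²/(2·0.5²)) = 0.797885·exp(-0.02880) = 0.775233] × [0.0158309] = 0.0122726
  f_II = [(1/(0.8·√(2π)))·exp(−(1.88−4.4)²/(2·0.8²)) = 0.498678·exp(-4.96125) = 0.00349282] × [0.228311] = 0.000797451
Prior × likelihood for each component:
  π_I·f_I = 0.83 × 0.0122726 = 0.0101863
  π_II·f_II = 0.17 × 0.000797451 = 0.000135567
Denominator: 0.0101863 + 0.000135567 = 0.0103219
So the posterior for Type II is 0.000135567 / 0.0103219 ≈ 0.013.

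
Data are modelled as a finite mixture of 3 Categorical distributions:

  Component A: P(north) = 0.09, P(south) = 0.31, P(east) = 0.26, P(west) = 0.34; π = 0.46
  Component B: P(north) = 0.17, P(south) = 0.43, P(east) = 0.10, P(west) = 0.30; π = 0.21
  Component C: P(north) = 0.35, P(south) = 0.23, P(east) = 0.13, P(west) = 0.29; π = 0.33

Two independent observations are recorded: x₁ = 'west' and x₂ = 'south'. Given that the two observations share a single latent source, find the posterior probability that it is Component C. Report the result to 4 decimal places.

0.2256

Apply Bayes' rule: the posterior for each component is proportional to its prior times its likelihood at x.
Since both observations come from the same component, the likelihood for component k is f_k(x₁)·f_k(x₂).
  L_A = [P(west | comp) = 0.34] × [0.31] = 0.1054
  L_B = [P(west | comp) = 0.30] × [0.43] = 0.129
  L_C = [P(west | comp) = 0.29] × [0.23] = 0.0667
Unnormalised posteriors:
  π_A·L_A = 0.46 × 0.1054 = 0.048484
  π_B·L_B = 0.21 × 0.129 = 0.02709
  π_C·L_C = 0.33 × 0.0667 = 0.022011
Evidence: 0.048484 + 0.02709 + 0.022011 = 0.097585
P(Component C | x₁,x₂) ≈ 0.2256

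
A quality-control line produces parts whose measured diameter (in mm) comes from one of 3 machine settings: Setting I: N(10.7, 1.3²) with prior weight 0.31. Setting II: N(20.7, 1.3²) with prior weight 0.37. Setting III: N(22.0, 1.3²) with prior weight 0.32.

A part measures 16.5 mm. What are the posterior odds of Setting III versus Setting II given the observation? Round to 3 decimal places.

0.021

Only the two components matter; the odds are (π_i f_i(x)) / (π_j f_j(x)).
Component likelihoods at x = 16.5 mm:
  f_I = (1/(1.3·√(2π)))·exp(−(16.5−10.7)²/(2·1.3²)) = 0.306879·exp(-9.95266) = 1.46076e-05
  f_II = (1/(1.3·√(2π)))·exp(−(16.5−20.7)²/(2·1.3²)) = 0.306879·exp(-5.21893) = 0.00166116
  f_III = (1/(1.3·√(2π)))·exp(−(16.5−22.0)²/(2·1.3²)) = 0.306879·exp(-8.94970) = 3.98253e-05
Posterior odds = (π_III·f_III) / (π_II·f_II) = (0.32·3.98253e-05) / (0.37·0.00166116) = 1.27441e-05 / 0.00061463 ≈ 0.021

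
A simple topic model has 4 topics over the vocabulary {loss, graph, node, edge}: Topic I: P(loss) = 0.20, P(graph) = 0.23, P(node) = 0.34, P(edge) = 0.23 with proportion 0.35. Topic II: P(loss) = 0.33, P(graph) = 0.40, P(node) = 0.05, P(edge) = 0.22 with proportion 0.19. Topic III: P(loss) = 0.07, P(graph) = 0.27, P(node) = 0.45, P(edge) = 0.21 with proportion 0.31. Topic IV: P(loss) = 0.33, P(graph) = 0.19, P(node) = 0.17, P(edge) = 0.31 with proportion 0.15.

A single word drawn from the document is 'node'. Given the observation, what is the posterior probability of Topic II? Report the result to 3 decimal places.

0.032

By Bayes' theorem, P(k | x) = π_k f_k(x) / Σ_j π_j f_j(x).
Evaluate each component's likelihood at the observed value:
  L_I = P(node | comp) = 0.34
  L_II = P(node | comp) = 0.05
  L_III = P(node | comp) = 0.45
  L_IV = P(node | comp) = 0.17
Unnormalised posteriors:
  π_I·L_I = 0.35 × 0.34 = 0.119
  π_II·L_II = 0.19 × 0.05 = 0.0095
  π_III·L_III = 0.31 × 0.45 = 0.1395
  π_IV·L_IV = 0.15 × 0.17 = 0.0255
Marginal: 0.119 + 0.0095 + 0.1395 + 0.0255 = 0.2935
Responsibility of Topic II: 0.0095 / 0.2935 ≈ 0.032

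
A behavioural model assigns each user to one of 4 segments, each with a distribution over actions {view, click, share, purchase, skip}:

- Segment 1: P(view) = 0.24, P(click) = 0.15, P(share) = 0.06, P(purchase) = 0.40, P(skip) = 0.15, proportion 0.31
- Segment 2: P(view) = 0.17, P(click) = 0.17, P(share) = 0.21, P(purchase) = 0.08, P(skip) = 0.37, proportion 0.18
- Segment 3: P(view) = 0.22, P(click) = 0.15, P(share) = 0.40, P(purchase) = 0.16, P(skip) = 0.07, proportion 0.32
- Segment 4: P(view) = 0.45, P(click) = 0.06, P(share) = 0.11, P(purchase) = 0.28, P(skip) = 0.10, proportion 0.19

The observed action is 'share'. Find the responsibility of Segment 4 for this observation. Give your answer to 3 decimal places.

By Bayes' theorem, P(k | x) = w_k f_k(x) / Σ_j w_j f_j(x).
Evaluate each component's likelihood at the observed value:
  f_1 = 0.06
  f_2 = 0.21
  f_3 = 0.4
  f_4 = 0.11
Prior × likelihood for each component:
  w_1·f_1 = 0.31 × 0.06 = 0.0186
  w_2·f_2 = 0.18 × 0.21 = 0.0378
  w_3·f_3 = 0.32 × 0.4 = 0.128
  w_4·f_4 = 0.19 × 0.11 = 0.0209
Marginal: 0.0186 + 0.0378 + 0.128 + 0.0209 = 0.2053
P(Segment 4 | data) ≈ 0.102

0.102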